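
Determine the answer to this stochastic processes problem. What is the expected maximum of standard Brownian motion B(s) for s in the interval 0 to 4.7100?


E(max B(s)) = sqrt(2t/pi)
= sqrt(2*4.7100/pi)
= sqrt(2.9985)
= 1.7316

1.7316


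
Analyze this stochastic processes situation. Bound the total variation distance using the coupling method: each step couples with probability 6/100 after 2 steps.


TV distance bound <= (1-delta)^n
= (1 - 0.0600)^2
= 0.9400^2
= 0.8836

0.8836


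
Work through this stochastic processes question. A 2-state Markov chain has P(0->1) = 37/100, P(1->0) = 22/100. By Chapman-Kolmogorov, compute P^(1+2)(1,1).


P^3 = P^1 * P^2
Computing via matrix multiplication of the transition matrix.
Entry (1,1) of P^3 = 0.6528

0.6528


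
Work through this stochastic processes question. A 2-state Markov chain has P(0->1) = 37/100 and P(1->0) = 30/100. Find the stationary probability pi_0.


Stationary distribution: pi_0 = p10/(p01+p10), pi_1 = p01/(p01+p10)
p01 = 0.3700, p10 = 0.3000
pi_0 = 0.4478

0.4478


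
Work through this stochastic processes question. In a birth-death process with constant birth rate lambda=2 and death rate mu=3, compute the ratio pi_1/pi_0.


For birth-death process, pi_n/pi_0 = (lambda/mu)^n
= (2/3)^1
= 0.6667

0.6667


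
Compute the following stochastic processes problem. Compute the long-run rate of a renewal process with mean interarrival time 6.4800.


Long-run renewal rate = 1/E(X)
= 1/6.4800
= 0.1543

0.1543


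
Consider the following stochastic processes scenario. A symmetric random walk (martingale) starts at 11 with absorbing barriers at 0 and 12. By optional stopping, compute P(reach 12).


By optional stopping theorem: E(M at tau) = M(0) = 11
P(hit 12)*12 + P(hit 0)*0 = 11
P(hit 12) = (11 - 0)/(12 - 0) = 11/12 = 0.9167

0.9167


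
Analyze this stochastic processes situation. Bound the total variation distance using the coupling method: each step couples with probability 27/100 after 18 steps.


TV distance bound <= (1-delta)^n
= (1 - 0.2700)^18
= 0.7300^18
= 0.0035

0.0035


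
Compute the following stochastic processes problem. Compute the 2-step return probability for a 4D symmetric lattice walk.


P(return in 2 steps) = P(reverse first step) = 1/(2d)
= 1/8
= 0.1250

0.1250


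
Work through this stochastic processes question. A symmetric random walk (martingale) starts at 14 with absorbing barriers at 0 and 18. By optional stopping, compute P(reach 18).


By optional stopping theorem: E(M at tau) = M(0) = 14
P(hit 18)*18 + P(hit 0)*0 = 14
P(hit 18) = (14 - 0)/(18 - 0) = 7/9 = 0.7778

0.7778


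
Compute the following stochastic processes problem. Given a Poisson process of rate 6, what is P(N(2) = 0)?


P(N(t)=k) = (lambda*t)^k * exp(-lambda*t) / k!
lambda*t = 12
= 12^0 * exp(-12) / 0!
= 1 * 6.1442e-06 / 1
= 6.1442e-06

6.1442e-06


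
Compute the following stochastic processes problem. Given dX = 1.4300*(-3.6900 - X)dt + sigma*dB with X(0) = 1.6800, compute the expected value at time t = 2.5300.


E[X(t)] = mu + (X(0) - mu)*exp(-theta*t)
= -3.6900 + (1.6800 - -3.6900)*exp(-1.4300*2.5300)
= -3.6900 + 5.3700 * 0.0268
= -3.5459

-3.5459


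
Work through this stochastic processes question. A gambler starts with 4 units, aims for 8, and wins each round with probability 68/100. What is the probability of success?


Gambler's ruin formula:
r = q/p = 0.3200/0.6800 = 0.4706
P(win) = (1 - r^i)/(1 - r^N)
= (1 - 0.4706^4)/(1 - 0.4706^8)
= 0.9533

0.9533


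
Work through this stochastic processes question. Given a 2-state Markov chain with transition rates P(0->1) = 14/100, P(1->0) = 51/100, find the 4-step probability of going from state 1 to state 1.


Computing P^4 by matrix multiplication.
P = [[0.8600, 0.1400], [0.5100, 0.4900]]
After raising P to the power 4:
P^4(1,1) = 0.2272

0.2272


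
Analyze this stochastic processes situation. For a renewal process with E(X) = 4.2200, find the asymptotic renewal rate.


Long-run renewal rate = 1/E(X)
= 1/4.2200
= 0.2370

0.2370


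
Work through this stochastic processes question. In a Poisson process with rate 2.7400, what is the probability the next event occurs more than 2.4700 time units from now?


P(X > t) = exp(-lambda * t)
= exp(-2.7400 * 2.4700)
= exp(-6.7678) = 0.0012

0.0012


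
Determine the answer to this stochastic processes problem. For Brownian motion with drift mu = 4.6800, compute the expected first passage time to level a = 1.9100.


Expected first passage time = a/mu
= 1.9100/4.6800
= 0.4081

0.4081


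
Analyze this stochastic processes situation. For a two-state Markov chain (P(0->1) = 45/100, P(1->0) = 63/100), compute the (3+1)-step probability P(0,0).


P^4 = P^3 * P^1
Computing via matrix multiplication of the transition matrix.
Entry (0,0) of P^4 = 0.5834

0.5834


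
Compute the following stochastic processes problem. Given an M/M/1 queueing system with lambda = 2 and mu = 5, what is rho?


rho = lambda/mu
= 2/5
= 0.4000

0.4000


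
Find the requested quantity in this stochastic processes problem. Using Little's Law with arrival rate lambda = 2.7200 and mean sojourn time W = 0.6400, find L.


Little's Law: L = lambda * W
= 2.7200 * 0.6400
= 1.7408

1.7408


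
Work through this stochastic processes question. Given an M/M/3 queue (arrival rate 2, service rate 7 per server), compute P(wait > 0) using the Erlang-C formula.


a = lambda/mu = 0.2857
rho = a/c = 0.0952
Erlang-C formula applied:
C(c,a) = 0.0032

0.0032


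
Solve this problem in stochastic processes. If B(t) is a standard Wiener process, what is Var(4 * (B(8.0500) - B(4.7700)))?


Var(alpha*(B(t)-B(s))) = alpha^2 * (t-s)
= 4^2 * (8.0500 - 4.7700)
= 16 * 3.2800
= 52.4800

52.4800


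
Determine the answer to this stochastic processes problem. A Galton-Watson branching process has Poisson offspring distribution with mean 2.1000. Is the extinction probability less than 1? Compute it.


Since mu = 2.1000 > 1, extinction prob q < 1.
Solve s = exp(mu*(s-1)) iteratively.
q = 0.1779

0.1779


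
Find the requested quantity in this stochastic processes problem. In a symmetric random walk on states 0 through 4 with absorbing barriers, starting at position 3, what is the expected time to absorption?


For symmetric RW on 0,...,N with absorbing barriers, E(i) = i*(N-i)
E(3) = 3 * 1 = 3

3


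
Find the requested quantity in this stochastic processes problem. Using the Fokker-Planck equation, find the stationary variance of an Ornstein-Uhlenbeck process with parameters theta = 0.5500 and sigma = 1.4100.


Stationary variance = sigma^2 / (2*theta)
= 1.4100^2 / (2*0.5500)
= 1.9881 / 1.1000
= 1.8074

1.8074


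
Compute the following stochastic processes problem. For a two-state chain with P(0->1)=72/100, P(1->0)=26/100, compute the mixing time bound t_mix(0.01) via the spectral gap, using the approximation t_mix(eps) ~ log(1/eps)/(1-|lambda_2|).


lambda_2 = |1 - p01 - p10| = |1 - 0.7200 - 0.2600| = 0.0200
t_mix ~ log(1/eps)/(1 - |lambda_2|)
= log(100)/(1 - 0.0200) = 4.6052/0.9800
= 4.6992

4.6992


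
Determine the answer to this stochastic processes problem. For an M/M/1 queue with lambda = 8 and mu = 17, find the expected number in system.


rho = 8/17 = 0.4706
L = rho/(1-rho)
= 0.4706/0.5294
= 0.8889

0.8889


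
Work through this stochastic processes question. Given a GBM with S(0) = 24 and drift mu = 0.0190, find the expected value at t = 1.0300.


E[S(t)] = S(0) * exp(mu * t)
= 24 * exp(0.0190 * 1.0300)
= 24 * 1.0198
= 24.4743

24.4743


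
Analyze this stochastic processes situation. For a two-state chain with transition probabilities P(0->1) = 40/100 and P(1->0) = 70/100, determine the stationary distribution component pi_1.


Stationary distribution: pi_0 = p10/(p01+p10), pi_1 = p01/(p01+p10)
p01 = 0.4000, p10 = 0.7000
pi_1 = 0.3636

0.3636


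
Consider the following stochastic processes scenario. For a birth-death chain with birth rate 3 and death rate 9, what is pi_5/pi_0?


For birth-death process, pi_n/pi_0 = (lambda/mu)^n
= (3/9)^5
= 0.0041

0.0041


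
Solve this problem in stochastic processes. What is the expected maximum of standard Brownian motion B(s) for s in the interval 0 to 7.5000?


E(max B(s)) = sqrt(2t/pi)
= sqrt(2*7.5000/pi)
= sqrt(4.7746)
= 2.1851

2.1851


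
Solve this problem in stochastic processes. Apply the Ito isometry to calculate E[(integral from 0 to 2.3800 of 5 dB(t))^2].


By Ito isometry: E[(int f dB)^2] = int f^2 dt
= 5^2 * 2.3800
= 25 * 2.3800 = 59.5000

59.5000


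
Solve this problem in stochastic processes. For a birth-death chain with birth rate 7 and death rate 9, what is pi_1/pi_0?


For birth-death process, pi_n/pi_0 = (lambda/mu)^n
= (7/9)^1
= 0.7778

0.7778


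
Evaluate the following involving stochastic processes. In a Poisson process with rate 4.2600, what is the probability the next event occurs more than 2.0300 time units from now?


P(X > t) = exp(-lambda * t)
= exp(-4.2600 * 2.0300)
= exp(-8.6478) = 1.7551e-04

1.7551e-04


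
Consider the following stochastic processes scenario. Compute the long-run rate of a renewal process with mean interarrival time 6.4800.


Long-run renewal rate = 1/E(X)
= 1/6.4800
= 0.1543

0.1543


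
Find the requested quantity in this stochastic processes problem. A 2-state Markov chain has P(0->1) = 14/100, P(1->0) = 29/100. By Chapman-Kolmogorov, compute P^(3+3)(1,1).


P^6 = P^3 * P^3
Computing via matrix multiplication of the transition matrix.
Entry (1,1) of P^6 = 0.3487

0.3487


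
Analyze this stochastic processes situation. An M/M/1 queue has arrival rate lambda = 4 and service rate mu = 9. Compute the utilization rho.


rho = lambda/mu
= 4/9
= 0.4444

0.4444


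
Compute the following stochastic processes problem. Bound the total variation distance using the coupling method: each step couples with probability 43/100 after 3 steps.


TV distance bound <= (1-delta)^n
= (1 - 0.4300)^3
= 0.5700^3
= 0.1852

0.1852


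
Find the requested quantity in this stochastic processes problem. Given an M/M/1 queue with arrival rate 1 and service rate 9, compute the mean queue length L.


rho = 1/9 = 0.1111
L = rho/(1-rho)
= 0.1111/0.8889
= 0.1250

0.1250


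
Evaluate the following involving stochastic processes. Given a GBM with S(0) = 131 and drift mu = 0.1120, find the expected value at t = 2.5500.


E[S(t)] = S(0) * exp(mu * t)
= 131 * exp(0.1120 * 2.5500)
= 131 * 1.3306
= 174.3034

174.3034


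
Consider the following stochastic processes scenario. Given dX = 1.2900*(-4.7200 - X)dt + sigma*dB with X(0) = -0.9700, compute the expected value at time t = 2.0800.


E[X(t)] = mu + (X(0) - mu)*exp(-theta*t)
= -4.7200 + (-0.9700 - -4.7200)*exp(-1.2900*2.0800)
= -4.7200 + 3.7500 * 0.0683
= -4.4637

-4.4637


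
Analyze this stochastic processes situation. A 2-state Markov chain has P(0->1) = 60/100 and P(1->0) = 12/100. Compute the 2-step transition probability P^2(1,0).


Computing P^2 by matrix multiplication.
P = [[0.4000, 0.6000], [0.1200, 0.8800]]
After raising P to the power 2:
P^2(1,0) = 0.1536

0.1536


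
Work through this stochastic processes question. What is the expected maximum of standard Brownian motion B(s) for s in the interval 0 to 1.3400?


E(max B(s)) = sqrt(2t/pi)
= sqrt(2*1.3400/pi)
= sqrt(0.8531)
= 0.9236

0.9236


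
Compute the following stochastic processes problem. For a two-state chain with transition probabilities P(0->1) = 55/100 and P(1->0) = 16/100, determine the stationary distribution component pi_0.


Stationary distribution: pi_0 = p10/(p01+p10), pi_1 = p01/(p01+p10)
p01 = 0.5500, p10 = 0.1600
pi_0 = 0.2254

0.2254


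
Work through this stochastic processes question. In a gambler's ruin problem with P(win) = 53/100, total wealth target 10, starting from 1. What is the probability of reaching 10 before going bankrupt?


Gambler's ruin formula:
r = q/p = 0.4700/0.5300 = 0.8868
P(win) = (1 - r^i)/(1 - r^N)
= (1 - 0.8868^1)/(1 - 0.8868^10)
= 0.1619

0.1619


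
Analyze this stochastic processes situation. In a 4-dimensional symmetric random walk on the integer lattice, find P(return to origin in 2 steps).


P(return in 2 steps) = P(reverse first step) = 1/(2d)
= 1/8
= 0.1250

0.1250


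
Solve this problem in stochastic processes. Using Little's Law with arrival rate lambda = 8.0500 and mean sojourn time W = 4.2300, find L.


Little's Law: L = lambda * W
= 8.0500 * 4.2300
= 34.0515

34.0515


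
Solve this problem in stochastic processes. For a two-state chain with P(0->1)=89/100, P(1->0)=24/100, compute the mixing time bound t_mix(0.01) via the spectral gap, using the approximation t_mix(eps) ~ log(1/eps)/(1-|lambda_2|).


lambda_2 = |1 - p01 - p10| = |1 - 0.8900 - 0.2400| = 0.1300
t_mix ~ log(1/eps)/(1 - |lambda_2|)
= log(100)/(1 - 0.1300) = 4.6052/0.8700
= 5.2933

5.2933


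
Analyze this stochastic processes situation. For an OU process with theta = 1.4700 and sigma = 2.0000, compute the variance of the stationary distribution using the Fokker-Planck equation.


Stationary variance = sigma^2 / (2*theta)
= 2.0000^2 / (2*1.4700)
= 4.0000 / 2.9400
= 1.3605

1.3605


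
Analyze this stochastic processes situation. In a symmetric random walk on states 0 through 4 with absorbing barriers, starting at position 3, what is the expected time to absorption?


For symmetric RW on 0,...,N with absorbing barriers, E(i) = i*(N-i)
E(3) = 3 * 1 = 3

3


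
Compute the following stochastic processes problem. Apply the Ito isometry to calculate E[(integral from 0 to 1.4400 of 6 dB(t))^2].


By Ito isometry: E[(int f dB)^2] = int f^2 dt
= 6^2 * 1.4400
= 36 * 1.4400 = 51.8400

51.8400


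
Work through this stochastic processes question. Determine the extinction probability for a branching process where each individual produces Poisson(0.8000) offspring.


Since mu = 0.8000 <= 1, extinction probability = 1.

1.0000


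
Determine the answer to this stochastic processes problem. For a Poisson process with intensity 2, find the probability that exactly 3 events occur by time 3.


P(N(t)=k) = (lambda*t)^k * exp(-lambda*t) / k!
lambda*t = 6
= 6^3 * exp(-6) / 3!
= 216 * 0.0025 / 6
= 0.0892

0.0892


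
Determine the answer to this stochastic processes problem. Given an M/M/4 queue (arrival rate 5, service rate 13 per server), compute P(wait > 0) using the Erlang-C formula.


a = lambda/mu = 0.3846
rho = a/c = 0.0962
Erlang-C formula applied:
C(c,a) = 6.8669e-04

6.8669e-04


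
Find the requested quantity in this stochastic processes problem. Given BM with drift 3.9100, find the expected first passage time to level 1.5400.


Expected first passage time = a/mu
= 1.5400/3.9100
= 0.3939

0.3939


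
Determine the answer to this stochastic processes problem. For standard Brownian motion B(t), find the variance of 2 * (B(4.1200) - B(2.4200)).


Var(alpha*(B(t)-B(s))) = alpha^2 * (t-s)
= 2^2 * (4.1200 - 2.4200)
= 4 * 1.7000
= 6.8000

6.8000


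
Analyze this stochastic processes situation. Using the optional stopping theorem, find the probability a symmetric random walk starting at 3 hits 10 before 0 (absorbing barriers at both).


By optional stopping theorem: E(M at tau) = M(0) = 3
P(hit 10)*10 + P(hit 0)*0 = 3
P(hit 10) = (3 - 0)/(10 - 0) = 3/10 = 0.3000

0.3000


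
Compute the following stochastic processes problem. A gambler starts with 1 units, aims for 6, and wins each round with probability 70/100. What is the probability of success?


Gambler's ruin formula:
r = q/p = 0.3000/0.7000 = 0.4286
P(win) = (1 - r^i)/(1 - r^N)
= (1 - 0.4286^1)/(1 - 0.4286^6)
= 0.5750

0.5750


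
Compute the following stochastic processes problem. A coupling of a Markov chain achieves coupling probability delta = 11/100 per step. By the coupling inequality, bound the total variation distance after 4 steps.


TV distance bound <= (1-delta)^n
= (1 - 0.1100)^4
= 0.8900^4
= 0.6274

0.6274


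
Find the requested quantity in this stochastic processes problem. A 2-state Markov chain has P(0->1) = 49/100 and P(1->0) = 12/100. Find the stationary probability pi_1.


Stationary distribution: pi_0 = p10/(p01+p10), pi_1 = p01/(p01+p10)
p01 = 0.4900, p10 = 0.1200
pi_1 = 0.8033

0.8033


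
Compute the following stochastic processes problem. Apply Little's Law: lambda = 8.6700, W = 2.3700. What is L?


Little's Law: L = lambda * W
= 8.6700 * 2.3700
= 20.5479

20.5479


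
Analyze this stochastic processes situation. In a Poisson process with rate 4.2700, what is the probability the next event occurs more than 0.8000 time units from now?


P(X > t) = exp(-lambda * t)
= exp(-4.2700 * 0.8000)
= exp(-3.4160) = 0.0328

0.0328


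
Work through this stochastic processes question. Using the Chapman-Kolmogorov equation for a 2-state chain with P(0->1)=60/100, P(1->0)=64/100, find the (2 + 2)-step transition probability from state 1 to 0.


P^4 = P^2 * P^2
Computing via matrix multiplication of the transition matrix.
Entry (1,0) of P^4 = 0.5144

0.5144


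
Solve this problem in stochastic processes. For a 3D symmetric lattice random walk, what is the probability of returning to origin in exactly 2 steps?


P(return in 2 steps) = P(reverse first step) = 1/(2d)
= 1/6
= 0.1667

0.1667


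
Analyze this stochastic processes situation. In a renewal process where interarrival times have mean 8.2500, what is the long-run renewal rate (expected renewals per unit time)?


Long-run renewal rate = 1/E(X)
= 1/8.2500
= 0.1212

0.1212


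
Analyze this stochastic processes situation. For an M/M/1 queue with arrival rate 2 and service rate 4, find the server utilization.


rho = lambda/mu
= 2/4
= 0.5000

0.5000


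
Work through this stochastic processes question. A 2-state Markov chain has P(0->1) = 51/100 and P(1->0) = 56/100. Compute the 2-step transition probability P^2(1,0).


Computing P^2 by matrix multiplication.
P = [[0.4900, 0.5100], [0.5600, 0.4400]]
After raising P to the power 2:
P^2(1,0) = 0.5208

0.5208


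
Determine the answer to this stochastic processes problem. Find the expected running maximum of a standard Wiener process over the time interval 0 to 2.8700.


E(max B(s)) = sqrt(2t/pi)
= sqrt(2*2.8700/pi)
= sqrt(1.8271)
= 1.3517

1.3517


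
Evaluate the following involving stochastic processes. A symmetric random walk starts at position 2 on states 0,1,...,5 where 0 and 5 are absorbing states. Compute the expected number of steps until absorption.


For symmetric RW on 0,...,N with absorbing barriers, E(i) = i*(N-i)
E(2) = 2 * 3 = 6

6


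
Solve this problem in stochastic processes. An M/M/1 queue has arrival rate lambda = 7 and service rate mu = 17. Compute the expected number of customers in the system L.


rho = 7/17 = 0.4118
L = rho/(1-rho)
= 0.4118/0.5882
= 0.7000

0.7000


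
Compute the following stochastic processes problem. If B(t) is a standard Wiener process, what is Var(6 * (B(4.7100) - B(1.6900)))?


Var(alpha*(B(t)-B(s))) = alpha^2 * (t-s)
= 6^2 * (4.7100 - 1.6900)
= 36 * 3.0200
= 108.7200

108.7200


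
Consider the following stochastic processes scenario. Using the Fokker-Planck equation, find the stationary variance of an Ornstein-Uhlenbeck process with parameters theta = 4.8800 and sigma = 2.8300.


Stationary variance = sigma^2 / (2*theta)
= 2.8300^2 / (2*4.8800)
= 8.0089 / 9.7600
= 0.8206

0.8206


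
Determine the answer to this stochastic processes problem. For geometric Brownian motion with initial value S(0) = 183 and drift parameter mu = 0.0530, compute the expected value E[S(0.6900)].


E[S(t)] = S(0) * exp(mu * t)
= 183 * exp(0.0530 * 0.6900)
= 183 * 1.0372
= 189.8162

189.8162


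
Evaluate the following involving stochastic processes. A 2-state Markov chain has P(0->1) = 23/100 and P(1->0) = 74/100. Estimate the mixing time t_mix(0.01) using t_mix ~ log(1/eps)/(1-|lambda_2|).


lambda_2 = |1 - p01 - p10| = |1 - 0.2300 - 0.7400| = 0.0300
t_mix ~ log(1/eps)/(1 - |lambda_2|)
= log(100)/(1 - 0.0300) = 4.6052/0.9700
= 4.7476

4.7476


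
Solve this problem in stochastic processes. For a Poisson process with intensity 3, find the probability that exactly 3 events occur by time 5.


P(N(t)=k) = (lambda*t)^k * exp(-lambda*t) / k!
lambda*t = 15
= 15^3 * exp(-15) / 3!
= 3375 * 3.0590e-07 / 6
= 1.7207e-04

1.7207e-04


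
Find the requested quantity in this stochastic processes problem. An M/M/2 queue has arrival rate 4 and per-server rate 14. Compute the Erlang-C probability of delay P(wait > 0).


a = lambda/mu = 0.2857
rho = a/c = 0.1429
Erlang-C formula applied:
C(c,a) = 0.0357

0.0357


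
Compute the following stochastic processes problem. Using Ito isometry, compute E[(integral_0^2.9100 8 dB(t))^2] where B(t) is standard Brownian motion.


By Ito isometry: E[(int f dB)^2] = int f^2 dt
= 8^2 * 2.9100
= 64 * 2.9100 = 186.2400

186.2400


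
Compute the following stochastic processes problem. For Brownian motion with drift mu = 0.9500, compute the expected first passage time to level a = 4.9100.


Expected first passage time = a/mu
= 4.9100/0.9500
= 5.1684

5.1684


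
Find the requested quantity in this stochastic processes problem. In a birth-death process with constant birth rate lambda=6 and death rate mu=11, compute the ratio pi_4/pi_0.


For birth-death process, pi_n/pi_0 = (lambda/mu)^n
= (6/11)^4
= 0.0885

0.0885


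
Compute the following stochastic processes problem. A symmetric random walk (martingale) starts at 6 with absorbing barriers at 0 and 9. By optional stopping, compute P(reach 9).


By optional stopping theorem: E(M at tau) = M(0) = 6
P(hit 9)*9 + P(hit 0)*0 = 6
P(hit 9) = (6 - 0)/(9 - 0) = 2/3 = 0.6667

0.6667


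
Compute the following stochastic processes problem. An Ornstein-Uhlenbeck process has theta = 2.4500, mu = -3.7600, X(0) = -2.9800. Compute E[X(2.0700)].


E[X(t)] = mu + (X(0) - mu)*exp(-theta*t)
= -3.7600 + (-2.9800 - -3.7600)*exp(-2.4500*2.0700)
= -3.7600 + 0.7800 * 0.0063
= -3.7551

-3.7551


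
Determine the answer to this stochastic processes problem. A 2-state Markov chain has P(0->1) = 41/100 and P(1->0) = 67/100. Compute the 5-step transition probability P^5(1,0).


Computing P^5 by matrix multiplication.
P = [[0.5900, 0.4100], [0.6700, 0.3300]]
After raising P to the power 5:
P^5(1,0) = 0.6204

0.6204


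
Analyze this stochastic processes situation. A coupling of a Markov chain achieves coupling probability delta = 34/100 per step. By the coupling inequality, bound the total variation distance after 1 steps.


TV distance bound <= (1-delta)^n
= (1 - 0.3400)^1
= 0.6600^1
= 0.6600

0.6600


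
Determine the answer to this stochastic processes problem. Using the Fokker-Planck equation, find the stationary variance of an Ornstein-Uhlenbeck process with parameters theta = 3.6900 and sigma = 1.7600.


Stationary variance = sigma^2 / (2*theta)
= 1.7600^2 / (2*3.6900)
= 3.0976 / 7.3800
= 0.4197

0.4197


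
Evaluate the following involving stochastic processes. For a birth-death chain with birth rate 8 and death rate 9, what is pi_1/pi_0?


For birth-death process, pi_n/pi_0 = (lambda/mu)^n
= (8/9)^1
= 0.8889

0.8889


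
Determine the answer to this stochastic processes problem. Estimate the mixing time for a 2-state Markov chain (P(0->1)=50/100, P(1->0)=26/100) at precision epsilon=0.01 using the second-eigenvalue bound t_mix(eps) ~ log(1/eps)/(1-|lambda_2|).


lambda_2 = |1 - p01 - p10| = |1 - 0.5000 - 0.2600| = 0.2400
t_mix ~ log(1/eps)/(1 - |lambda_2|)
= log(100)/(1 - 0.2400) = 4.6052/0.7600
= 6.0594

6.0594


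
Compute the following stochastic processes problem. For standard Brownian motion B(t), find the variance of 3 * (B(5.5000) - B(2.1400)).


Var(alpha*(B(t)-B(s))) = alpha^2 * (t-s)
= 3^2 * (5.5000 - 2.1400)
= 9 * 3.3600
= 30.2400

30.2400


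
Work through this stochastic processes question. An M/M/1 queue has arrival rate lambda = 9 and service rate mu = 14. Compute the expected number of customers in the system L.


rho = 9/14 = 0.6429
L = rho/(1-rho)
= 0.6429/0.3571
= 1.8000

1.8000


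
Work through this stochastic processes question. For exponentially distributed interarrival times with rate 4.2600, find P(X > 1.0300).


P(X > t) = exp(-lambda * t)
= exp(-4.2600 * 1.0300)
= exp(-4.3878) = 0.0124

0.0124


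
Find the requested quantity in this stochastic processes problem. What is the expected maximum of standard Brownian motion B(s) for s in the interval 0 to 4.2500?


E(max B(s)) = sqrt(2t/pi)
= sqrt(2*4.2500/pi)
= sqrt(2.7056)
= 1.6449

1.6449


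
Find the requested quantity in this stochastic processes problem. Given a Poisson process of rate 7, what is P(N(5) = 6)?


P(N(t)=k) = (lambda*t)^k * exp(-lambda*t) / k!
lambda*t = 35
= 35^6 * exp(-35) / 6!
= 1838265625 * 6.3051e-16 / 720
= 1.6098e-09

1.6098e-09


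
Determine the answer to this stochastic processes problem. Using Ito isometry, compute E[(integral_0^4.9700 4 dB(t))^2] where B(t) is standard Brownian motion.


By Ito isometry: E[(int f dB)^2] = int f^2 dt
= 4^2 * 4.9700
= 16 * 4.9700 = 79.5200

79.5200


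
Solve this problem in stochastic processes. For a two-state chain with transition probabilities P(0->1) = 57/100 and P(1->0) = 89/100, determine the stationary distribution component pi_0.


Stationary distribution: pi_0 = p10/(p01+p10), pi_1 = p01/(p01+p10)
p01 = 0.5700, p10 = 0.8900
pi_0 = 0.6096

0.6096


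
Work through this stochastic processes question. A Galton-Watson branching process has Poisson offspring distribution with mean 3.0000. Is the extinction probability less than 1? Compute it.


Since mu = 3.0000 > 1, extinction prob q < 1.
Solve s = exp(mu*(s-1)) iteratively.
q = 0.0595

0.0595


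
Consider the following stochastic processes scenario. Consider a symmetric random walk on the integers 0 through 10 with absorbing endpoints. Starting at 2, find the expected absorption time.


For symmetric RW on 0,...,N with absorbing barriers, E(i) = i*(N-i)
E(2) = 2 * 8 = 16

16


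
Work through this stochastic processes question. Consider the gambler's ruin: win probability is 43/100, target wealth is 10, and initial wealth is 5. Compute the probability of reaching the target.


Gambler's ruin formula:
r = q/p = 0.5700/0.4300 = 1.3256
P(win) = (1 - r^i)/(1 - r^N)
= (1 - 1.3256^5)/(1 - 1.3256^10)
= 0.1964

0.1964


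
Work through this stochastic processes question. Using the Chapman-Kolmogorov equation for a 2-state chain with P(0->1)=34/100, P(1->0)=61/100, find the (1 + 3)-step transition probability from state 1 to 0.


P^4 = P^1 * P^3
Computing via matrix multiplication of the transition matrix.
Entry (1,0) of P^4 = 0.6421

0.6421


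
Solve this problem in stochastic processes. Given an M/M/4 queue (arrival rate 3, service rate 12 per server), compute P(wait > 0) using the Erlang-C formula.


a = lambda/mu = 0.2500
rho = a/c = 0.0625
Erlang-C formula applied:
C(c,a) = 1.3521e-04

1.3521e-04


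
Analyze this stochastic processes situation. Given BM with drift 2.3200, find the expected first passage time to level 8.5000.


Expected first passage time = a/mu
= 8.5000/2.3200
= 3.6638

3.6638


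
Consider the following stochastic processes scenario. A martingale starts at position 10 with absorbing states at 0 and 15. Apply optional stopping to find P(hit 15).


By optional stopping theorem: E(M at tau) = M(0) = 10
P(hit 15)*15 + P(hit 0)*0 = 10
P(hit 15) = (10 - 0)/(15 - 0) = 2/3 = 0.6667

0.6667


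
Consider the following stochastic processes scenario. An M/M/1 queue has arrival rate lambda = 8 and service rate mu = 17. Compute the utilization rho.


rho = lambda/mu
= 8/17
= 0.4706

0.4706


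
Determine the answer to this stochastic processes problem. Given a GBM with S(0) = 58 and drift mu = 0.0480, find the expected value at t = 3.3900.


E[S(t)] = S(0) * exp(mu * t)
= 58 * exp(0.0480 * 3.3900)
= 58 * 1.1767
= 68.2490

68.2490


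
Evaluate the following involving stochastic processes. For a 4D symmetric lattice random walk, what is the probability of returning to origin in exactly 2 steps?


P(return in 2 steps) = P(reverse first step) = 1/(2d)
= 1/8
= 0.1250

0.1250


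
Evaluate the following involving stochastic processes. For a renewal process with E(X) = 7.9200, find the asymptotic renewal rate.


Long-run renewal rate = 1/E(X)
= 1/7.9200
= 0.1263

0.1263


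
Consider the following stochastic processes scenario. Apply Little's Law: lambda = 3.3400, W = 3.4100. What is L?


Little's Law: L = lambda * W
= 3.3400 * 3.4100
= 11.3894

11.3894


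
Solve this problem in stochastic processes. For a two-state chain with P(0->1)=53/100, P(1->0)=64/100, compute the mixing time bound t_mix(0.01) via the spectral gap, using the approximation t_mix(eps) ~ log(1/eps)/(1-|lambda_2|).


lambda_2 = |1 - p01 - p10| = |1 - 0.5300 - 0.6400| = 0.1700
t_mix ~ log(1/eps)/(1 - |lambda_2|)
= log(100)/(1 - 0.1700) = 4.6052/0.8300
= 5.5484

5.5484


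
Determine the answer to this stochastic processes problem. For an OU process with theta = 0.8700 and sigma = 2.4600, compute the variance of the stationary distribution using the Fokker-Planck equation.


Stationary variance = sigma^2 / (2*theta)
= 2.4600^2 / (2*0.8700)
= 6.0516 / 1.7400
= 3.4779

3.4779


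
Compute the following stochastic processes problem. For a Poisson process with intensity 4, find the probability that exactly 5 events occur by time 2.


P(N(t)=k) = (lambda*t)^k * exp(-lambda*t) / k!
lambda*t = 8
= 8^5 * exp(-8) / 5!
= 32768 * 3.3546e-04 / 120
= 0.0916

0.0916


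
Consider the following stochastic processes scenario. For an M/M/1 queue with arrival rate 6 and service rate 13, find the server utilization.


rho = lambda/mu
= 6/13
= 0.4615

0.4615


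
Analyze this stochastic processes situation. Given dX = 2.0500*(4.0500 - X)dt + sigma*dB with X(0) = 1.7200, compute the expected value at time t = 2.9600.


E[X(t)] = mu + (X(0) - mu)*exp(-theta*t)
= 4.0500 + (1.7200 - 4.0500)*exp(-2.0500*2.9600)
= 4.0500 + -2.3300 * 0.0023
= 4.0446

4.0446


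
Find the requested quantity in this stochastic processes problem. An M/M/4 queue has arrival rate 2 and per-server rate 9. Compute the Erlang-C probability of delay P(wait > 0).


a = lambda/mu = 0.2222
rho = a/c = 0.0556
Erlang-C formula applied:
C(c,a) = 8.6149e-05

8.6149e-05


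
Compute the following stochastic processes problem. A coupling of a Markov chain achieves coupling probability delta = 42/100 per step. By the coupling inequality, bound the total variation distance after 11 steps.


TV distance bound <= (1-delta)^n
= (1 - 0.4200)^11
= 0.5800^11
= 0.0025

0.0025


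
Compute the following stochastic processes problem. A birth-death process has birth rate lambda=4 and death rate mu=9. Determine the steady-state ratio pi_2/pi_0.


For birth-death process, pi_n/pi_0 = (lambda/mu)^n
= (4/9)^2
= 0.1975

0.1975


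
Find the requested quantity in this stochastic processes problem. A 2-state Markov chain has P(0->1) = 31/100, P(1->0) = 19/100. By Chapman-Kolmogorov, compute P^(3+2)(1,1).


P^5 = P^3 * P^2
Computing via matrix multiplication of the transition matrix.
Entry (1,1) of P^5 = 0.6319

0.6319


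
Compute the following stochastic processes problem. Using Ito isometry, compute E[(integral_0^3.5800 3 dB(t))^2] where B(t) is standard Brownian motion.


By Ito isometry: E[(int f dB)^2] = int f^2 dt
= 3^2 * 3.5800
= 9 * 3.5800 = 32.2200

32.2200


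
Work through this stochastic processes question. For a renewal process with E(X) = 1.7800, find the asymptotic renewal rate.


Long-run renewal rate = 1/E(X)
= 1/1.7800
= 0.5618

0.5618


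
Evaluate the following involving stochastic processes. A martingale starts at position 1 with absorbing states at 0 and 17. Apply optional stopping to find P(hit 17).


By optional stopping theorem: E(M at tau) = M(0) = 1
P(hit 17)*17 + P(hit 0)*0 = 1
P(hit 17) = (1 - 0)/(17 - 0) = 1/17 = 0.0588

0.0588


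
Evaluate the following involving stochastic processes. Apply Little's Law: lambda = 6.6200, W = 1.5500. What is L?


Little's Law: L = lambda * W
= 6.6200 * 1.5500
= 10.2610

10.2610


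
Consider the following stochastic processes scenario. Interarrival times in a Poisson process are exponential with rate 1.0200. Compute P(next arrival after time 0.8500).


P(X > t) = exp(-lambda * t)
= exp(-1.0200 * 0.8500)
= exp(-0.8670) = 0.4202

0.4202


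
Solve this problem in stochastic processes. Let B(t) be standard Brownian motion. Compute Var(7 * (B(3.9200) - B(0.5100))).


Var(alpha*(B(t)-B(s))) = alpha^2 * (t-s)
= 7^2 * (3.9200 - 0.5100)
= 49 * 3.4100
= 167.0900

167.0900


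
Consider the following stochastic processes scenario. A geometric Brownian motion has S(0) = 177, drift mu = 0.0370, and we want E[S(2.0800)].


E[S(t)] = S(0) * exp(mu * t)
= 177 * exp(0.0370 * 2.0800)
= 177 * 1.0800
= 191.1598

191.1598


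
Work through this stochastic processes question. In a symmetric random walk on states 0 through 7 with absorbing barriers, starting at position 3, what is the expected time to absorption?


For symmetric RW on 0,...,N with absorbing barriers, E(i) = i*(N-i)
E(3) = 3 * 4 = 12

12


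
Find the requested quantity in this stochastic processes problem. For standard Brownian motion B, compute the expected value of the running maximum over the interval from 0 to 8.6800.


E(max B(s)) = sqrt(2t/pi)
= sqrt(2*8.6800/pi)
= sqrt(5.5259)
= 2.3507

2.3507


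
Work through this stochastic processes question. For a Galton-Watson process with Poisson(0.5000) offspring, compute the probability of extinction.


Since mu = 0.5000 <= 1, extinction probability = 1.

1.0000


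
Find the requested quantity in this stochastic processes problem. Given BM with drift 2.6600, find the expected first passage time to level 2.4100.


Expected first passage time = a/mu
= 2.4100/2.6600
= 0.9060

0.9060


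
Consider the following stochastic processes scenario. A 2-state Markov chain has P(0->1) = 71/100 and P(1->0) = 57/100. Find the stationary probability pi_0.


Stationary distribution: pi_0 = p10/(p01+p10), pi_1 = p01/(p01+p10)
p01 = 0.7100, p10 = 0.5700
pi_0 = 0.4453

0.4453


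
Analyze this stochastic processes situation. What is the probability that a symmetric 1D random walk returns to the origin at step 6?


P(S(6) = 0) = C(6,3) / 4^3
= 20 / 64
= 0.3125

0.3125


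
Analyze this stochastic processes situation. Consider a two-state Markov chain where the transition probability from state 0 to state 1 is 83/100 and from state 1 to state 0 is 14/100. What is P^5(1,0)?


Computing P^5 by matrix multiplication.
P = [[0.1700, 0.8300], [0.1400, 0.8600]]
After raising P to the power 5:
P^5(1,0) = 0.1443

0.1443


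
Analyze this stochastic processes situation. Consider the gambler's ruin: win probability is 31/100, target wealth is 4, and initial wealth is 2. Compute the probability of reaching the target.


Gambler's ruin formula:
r = q/p = 0.6900/0.3100 = 2.2258
P(win) = (1 - r^i)/(1 - r^N)
= (1 - 2.2258^2)/(1 - 2.2258^4)
= 0.1679

0.1679


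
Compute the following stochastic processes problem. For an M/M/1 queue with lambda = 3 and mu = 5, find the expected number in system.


rho = 3/5 = 0.6000
L = rho/(1-rho)
= 0.6000/0.4000
= 1.5000

1.5000


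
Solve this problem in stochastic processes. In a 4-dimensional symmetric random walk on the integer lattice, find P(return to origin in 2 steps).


P(return in 2 steps) = P(reverse first step) = 1/(2d)
= 1/8
= 0.1250

0.1250


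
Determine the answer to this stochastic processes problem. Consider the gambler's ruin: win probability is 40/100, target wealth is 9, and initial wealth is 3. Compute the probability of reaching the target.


Gambler's ruin formula:
r = q/p = 0.6000/0.4000 = 1.5000
P(win) = (1 - r^i)/(1 - r^N)
= (1 - 1.5000^3)/(1 - 1.5000^9)
= 0.0634

0.0634


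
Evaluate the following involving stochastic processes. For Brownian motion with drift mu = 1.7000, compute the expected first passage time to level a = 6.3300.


Expected first passage time = a/mu
= 6.3300/1.7000
= 3.7235

3.7235


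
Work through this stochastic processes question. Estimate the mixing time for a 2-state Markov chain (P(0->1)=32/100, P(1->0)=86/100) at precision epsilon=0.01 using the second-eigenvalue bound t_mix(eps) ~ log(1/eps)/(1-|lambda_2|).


lambda_2 = |1 - p01 - p10| = |1 - 0.3200 - 0.8600| = 0.1800
t_mix ~ log(1/eps)/(1 - |lambda_2|)
= log(100)/(1 - 0.1800) = 4.6052/0.8200
= 5.6161

5.6161


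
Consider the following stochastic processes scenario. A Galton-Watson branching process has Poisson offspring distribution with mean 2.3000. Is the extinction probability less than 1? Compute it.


Since mu = 2.3000 > 1, extinction prob q < 1.
Solve s = exp(mu*(s-1)) iteratively.
q = 0.1376

0.1376


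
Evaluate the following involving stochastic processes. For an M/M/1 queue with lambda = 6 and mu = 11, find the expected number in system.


rho = 6/11 = 0.5455
L = rho/(1-rho)
= 0.5455/0.4545
= 1.2000

1.2000


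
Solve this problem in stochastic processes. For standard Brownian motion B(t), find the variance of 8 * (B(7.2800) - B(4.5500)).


Var(alpha*(B(t)-B(s))) = alpha^2 * (t-s)
= 8^2 * (7.2800 - 4.5500)
= 64 * 2.7300
= 174.7200

174.7200


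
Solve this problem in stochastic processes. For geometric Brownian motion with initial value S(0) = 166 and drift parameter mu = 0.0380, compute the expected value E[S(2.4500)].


E[S(t)] = S(0) * exp(mu * t)
= 166 * exp(0.0380 * 2.4500)
= 166 * 1.0976
= 182.1969

182.1969


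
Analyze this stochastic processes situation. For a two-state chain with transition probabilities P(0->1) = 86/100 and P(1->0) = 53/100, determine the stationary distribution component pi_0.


Stationary distribution: pi_0 = p10/(p01+p10), pi_1 = p01/(p01+p10)
p01 = 0.8600, p10 = 0.5300
pi_0 = 0.3813

0.3813


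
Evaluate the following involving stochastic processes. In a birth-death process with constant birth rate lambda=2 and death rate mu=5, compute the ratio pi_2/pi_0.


For birth-death process, pi_n/pi_0 = (lambda/mu)^n
= (2/5)^2
= 0.1600

0.1600


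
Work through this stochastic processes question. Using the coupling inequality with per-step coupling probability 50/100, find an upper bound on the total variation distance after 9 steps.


TV distance bound <= (1-delta)^n
= (1 - 0.5000)^9
= 0.5000^9
= 0.0020

0.0020


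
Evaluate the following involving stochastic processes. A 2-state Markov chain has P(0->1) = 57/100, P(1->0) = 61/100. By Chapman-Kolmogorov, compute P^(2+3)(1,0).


P^5 = P^2 * P^3
Computing via matrix multiplication of the transition matrix.
Entry (1,0) of P^5 = 0.5170

0.5170


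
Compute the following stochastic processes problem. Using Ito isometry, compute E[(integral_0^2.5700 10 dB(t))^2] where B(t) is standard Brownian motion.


By Ito isometry: E[(int f dB)^2] = int f^2 dt
= 10^2 * 2.5700
= 100 * 2.5700 = 257.0000

257.0000


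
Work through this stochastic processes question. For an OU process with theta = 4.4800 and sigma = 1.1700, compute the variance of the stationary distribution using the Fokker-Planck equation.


Stationary variance = sigma^2 / (2*theta)
= 1.1700^2 / (2*4.4800)
= 1.3689 / 8.9600
= 0.1528

0.1528


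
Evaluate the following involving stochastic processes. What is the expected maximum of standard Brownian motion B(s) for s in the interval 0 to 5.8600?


E(max B(s)) = sqrt(2t/pi)
= sqrt(2*5.8600/pi)
= sqrt(3.7306)
= 1.9315

1.9315


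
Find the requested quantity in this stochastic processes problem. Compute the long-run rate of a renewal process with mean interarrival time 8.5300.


Long-run renewal rate = 1/E(X)
= 1/8.5300
= 0.1172

0.1172
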